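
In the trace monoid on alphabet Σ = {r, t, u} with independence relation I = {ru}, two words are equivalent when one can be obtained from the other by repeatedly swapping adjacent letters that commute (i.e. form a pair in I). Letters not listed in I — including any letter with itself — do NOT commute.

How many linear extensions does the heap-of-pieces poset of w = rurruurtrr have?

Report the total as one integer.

#0=r has no predecessor
#1=u has no predecessor
#2=r depends on [0:r]
#3=r depends on [2:r]
#4=u depends on [1:u]
#5=u depends on [4:u]
#6=r depends on [3:r]
#7=t depends on [5:u, 6:r]
#8=r depends on [7:t]
#9=r depends on [8:r]
sources: [0:r, 1:u]
N(rest) = Σ N(rest − s) over sources s of rest; N(one piece) = 1:
  size 1 → [9]=1
  size 2 → [8,9]=1
  size 3 → [7,8,9]=1
  size 4 → [5,7,8,9]=1  [6,7,8,9]=1
  size 5 → [3,6,7,8,9]=1  [4,5,7,8,9]=1  [5,6,7,8,9]=2
  size 6 → [1,4,5,7,8,9]=1  [2,3,6,7,8,9]=1  [3,5,6,7,8,9]=3  [4,5,6,7,8,9]=3
  size 7 → [0,2,3,6,7,8,9]=1  [1,4,5,6,7,8,9]=4  [2,3,5,6,7,8,9]=4  [3,4,5,6,7,8,9]=6
  size 8 → [0,2,3,5,6,7,8,9]=5  [1,3,4,5,6,7,8,9]=10  [2,3,4,5,6,7,8,9]=10
  first=0(r) contributes 20
  first=1(u) contributes 15
|[w]| = 35

35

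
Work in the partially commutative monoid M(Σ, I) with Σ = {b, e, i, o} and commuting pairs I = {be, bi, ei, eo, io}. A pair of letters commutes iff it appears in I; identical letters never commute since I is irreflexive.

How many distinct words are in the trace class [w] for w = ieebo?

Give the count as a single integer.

30

#0=i has no predecessor
#1=e has no predecessor
#2=e depends on [1:e]
#3=b has no predecessor
#4=o depends on [3:b]
sources: [0:i, 1:e, 3:b]
N(rest) = Σ N(rest − s) over sources s of rest; N(one piece) = 1:
  size 1 → [0]=1  [2]=1  [4]=1
  size 2 → [0,2]=2  [0,4]=2  [1,2]=1  [2,4]=2  [3,4]=1
  size 3 → [0,1,2]=3  [0,2,4]=6  [0,3,4]=3  [1,2,4]=3  [2,3,4]=3
  first=0(i) contributes 6
  first=1(e) contributes 12
  first=3(b) contributes 12
|[w]| = 30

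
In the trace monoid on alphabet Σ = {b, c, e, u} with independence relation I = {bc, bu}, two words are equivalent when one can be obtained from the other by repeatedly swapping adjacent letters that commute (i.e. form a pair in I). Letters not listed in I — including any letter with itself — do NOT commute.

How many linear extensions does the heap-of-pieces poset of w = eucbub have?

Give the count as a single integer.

0(e) covers ∅
1(u) covers 0:e
2(c) covers 1:u
3(b) covers 0:e
4(u) covers 2:c
5(b) covers 3:b
floor of heap: 0:e
completions by unplaced set U, small U first (add the entries for U minus each lowest piece of U):
  |U|=1: {4}:1  {5}:1
  |U|=2: {2,4}:1  {3,5}:1  {4,5}:2
  |U|=3: {1,2,4}:1  {2,4,5}:3  {3,4,5}:3
  |U|=4: {1,2,4,5}:4  {2,3,4,5}:6
  start at 0(e): 10

10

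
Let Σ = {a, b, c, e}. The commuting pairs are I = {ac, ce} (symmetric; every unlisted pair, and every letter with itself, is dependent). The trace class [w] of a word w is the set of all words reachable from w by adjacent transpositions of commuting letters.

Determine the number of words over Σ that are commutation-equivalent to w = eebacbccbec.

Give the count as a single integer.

4

0(e) covers ∅
1(e) covers 0:e
2(b) covers 1:e
3(a) covers 2:b
4(c) covers 2:b
5(b) covers 3:a, 4:c
6(c) covers 5:b
7(c) covers 6:c
8(b) covers 7:c
9(e) covers 8:b
10(c) covers 8:b
floor of heap: 0:e
completions by unplaced set U, small U first (add the entries for U minus each lowest piece of U):
  |U|=1: {9}:1  {10}:1
  |U|=2: {9,10}:2
  |U|=3: {8,9,10}:2
  |U|=4: {7,8,9,10}:2
  |U|=5: {6,7,8,9,10}:2
  |U|=6: {5,6,7,8,9,10}:2
  |U|=7: {3,5,6,7,8,9,10}:2  {4,5,6,7,8,9,10}:2
  |U|=8: {3,4,5,6,7,8,9,10}:4
  |U|=9: {2,3,4,5,6,7,8,9,10}:4
  start at 0(e): 4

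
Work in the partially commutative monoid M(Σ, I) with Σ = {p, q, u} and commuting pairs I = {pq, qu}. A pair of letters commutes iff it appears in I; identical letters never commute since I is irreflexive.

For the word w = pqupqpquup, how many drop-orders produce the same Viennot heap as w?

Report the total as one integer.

120

#0=p has no predecessor
#1=q has no predecessor
#2=u depends on [0:p]
#3=p depends on [2:u]
#4=q depends on [1:q]
#5=p depends on [3:p]
#6=q depends on [4:q]
#7=u depends on [5:p]
#8=u depends on [7:u]
#9=p depends on [8:u]
sources: [0:p, 1:q]
N(rest) = Σ N(rest − s) over sources s of rest; N(one piece) = 1:
  size 1 → [6]=1  [9]=1
  size 2 → [4,6]=1  [6,9]=2  [8,9]=1
  size 3 → [1,4,6]=1  [4,6,9]=3  [6,8,9]=3  [7,8,9]=1
  size 4 → [1,4,6,9]=4  [4,6,8,9]=6  [5,7,8,9]=1  [6,7,8,9]=4
  size 5 → [1,4,6,8,9]=10  [3,5,7,8,9]=1  [4,6,7,8,9]=10  [5,6,7,8,9]=5
  size 6 → [1,4,6,7,8,9]=20  [2,3,5,7,8,9]=1  [3,5,6,7,8,9]=6  [4,5,6,7,8,9]=15
  size 7 → [0,2,3,5,7,8,9]=1  [1,4,5,6,7,8,9]=35  [2,3,5,6,7,8,9]=7  [3,4,5,6,7,8,9]=21
  size 8 → [0,2,3,5,6,7,8,9]=8  [1,3,4,5,6,7,8,9]=56  [2,3,4,5,6,7,8,9]=28
  first=0(p) contributes 84
  first=1(q) contributes 36
|[w]| = 120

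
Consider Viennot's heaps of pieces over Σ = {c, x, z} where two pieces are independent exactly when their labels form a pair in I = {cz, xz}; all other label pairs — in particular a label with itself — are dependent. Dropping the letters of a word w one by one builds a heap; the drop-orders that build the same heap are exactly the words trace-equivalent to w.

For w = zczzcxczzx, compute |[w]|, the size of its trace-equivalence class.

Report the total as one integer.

252

piece 0:z — minimal
piece 1:c — minimal
piece 2:z rests on {0:z}
piece 3:z rests on {2:z}
piece 4:c rests on {1:c}
piece 5:x rests on {4:c}
piece 6:c rests on {5:x}
piece 7:z rests on {3:z}
piece 8:z rests on {7:z}
piece 9:x rests on {6:c}
minimal pieces: {0:z, 1:c}
ways to finish when only these pieces remain (= sum over removing one remaining piece with nothing left below it):
  1 left: {8}→1  {9}→1
  2 left: {6,9}→1  {7,8}→1  {8,9}→2
  3 left: {3,7,8}→1  {5,6,9}→1  {6,8,9}→3  {7,8,9}→3
  4 left: {2,3,7,8}→1  {3,7,8,9}→4  {4,5,6,9}→1  {5,6,8,9}→4  {6,7,8,9}→6
  5 left: {0,2,3,7,8}→1  {1,4,5,6,9}→1  {2,3,7,8,9}→5  {3,6,7,8,9}→10  {4,5,6,8,9}→5  {5,6,7,8,9}→10
  6 left: {0,2,3,7,8,9}→6  {1,4,5,6,8,9}→6  {2,3,6,7,8,9}→15  {3,5,6,7,8,9}→20  {4,5,6,7,8,9}→15
  7 left: {0,2,3,6,7,8,9}→21  {1,4,5,6,7,8,9}→21  {2,3,5,6,7,8,9}→35  {3,4,5,6,7,8,9}→35
  8 left: {0,2,3,5,6,7,8,9}→56  {1,3,4,5,6,7,8,9}→56  {2,3,4,5,6,7,8,9}→70
  placing 0:z first → 126 extensions
  placing 1:c first → 126 extensions
total linear extensions = 252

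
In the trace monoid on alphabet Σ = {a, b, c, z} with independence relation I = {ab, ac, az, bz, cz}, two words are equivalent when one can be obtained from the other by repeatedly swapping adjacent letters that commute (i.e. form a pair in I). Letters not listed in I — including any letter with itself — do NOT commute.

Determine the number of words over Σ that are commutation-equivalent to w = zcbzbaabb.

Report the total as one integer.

756

#0=z has no predecessor
#1=c has no predecessor
#2=b depends on [1:c]
#3=z depends on [0:z]
#4=b depends on [2:b]
#5=a has no predecessor
#6=a depends on [5:a]
#7=b depends on [4:b]
#8=b depends on [7:b]
sources: [0:z, 1:c, 5:a]
N(rest) = Σ N(rest − s) over sources s of rest; N(one piece) = 1:
  size 1 → [3]=1  [6]=1  [8]=1
  size 2 → [0,3]=1  [3,6]=2  [3,8]=2  [5,6]=1  [6,8]=2  [7,8]=1
  size 3 → [0,3,6]=3  [0,3,8]=3  [3,5,6]=3  [3,6,8]=6  [3,7,8]=3  [4,7,8]=1  [5,6,8]=3  [6,7,8]=3
  size 4 → [0,3,5,6]=6  [0,3,6,8]=12  [0,3,7,8]=6  [2,4,7,8]=1  [3,4,7,8]=4  [3,5,6,8]=12  [3,6,7,8]=12  [4,6,7,8]=4  [5,6,7,8]=6
  size 5 → [0,3,4,7,8]=10  [0,3,5,6,8]=30  [0,3,6,7,8]=30  [1,2,4,7,8]=1  [2,3,4,7,8]=5  [2,4,6,7,8]=5  [3,4,6,7,8]=20  [3,5,6,7,8]=30  [4,5,6,7,8]=10
  size 6 → [0,2,3,4,7,8]=15  [0,3,4,6,7,8]=60  [0,3,5,6,7,8]=90  [1,2,3,4,7,8]=6  [1,2,4,6,7,8]=6  [2,3,4,6,7,8]=30  [2,4,5,6,7,8]=15  [3,4,5,6,7,8]=60
  size 7 → [0,1,2,3,4,7,8]=21  [0,2,3,4,6,7,8]=105  [0,3,4,5,6,7,8]=210  [1,2,3,4,6,7,8]=42  [1,2,4,5,6,7,8]=21  [2,3,4,5,6,7,8]=105
  first=0(z) contributes 168
  first=1(c) contributes 420
  first=5(a) contributes 168
|[w]| = 756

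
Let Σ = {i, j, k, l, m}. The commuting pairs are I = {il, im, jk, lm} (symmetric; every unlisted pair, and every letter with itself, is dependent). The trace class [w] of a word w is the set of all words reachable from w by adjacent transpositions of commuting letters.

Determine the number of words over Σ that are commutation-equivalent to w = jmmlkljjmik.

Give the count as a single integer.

0(j) covers ∅
1(m) covers 0:j
2(m) covers 1:m
3(l) covers 0:j
4(k) covers 2:m, 3:l
5(l) covers 4:k
6(j) covers 5:l
7(j) covers 6:j
8(m) covers 7:j
9(i) covers 7:j
10(k) covers 8:m, 9:i
floor of heap: 0:j
completions by unplaced set U, small U first (add the entries for U minus each lowest piece of U):
  |U|=1: {10}:1
  |U|=2: {8,10}:1  {9,10}:1
  |U|=3: {8,9,10}:2
  |U|=4: {7,8,9,10}:2
  |U|=5: {6,7,8,9,10}:2
  |U|=6: {5,6,7,8,9,10}:2
  |U|=7: {4,5,6,7,8,9,10}:2
  |U|=8: {2,4,5,6,7,8,9,10}:2  {3,4,5,6,7,8,9,10}:2
  |U|=9: {1,2,4,5,6,7,8,9,10}:2  {2,3,4,5,6,7,8,9,10}:4
  start at 0(j): 6

6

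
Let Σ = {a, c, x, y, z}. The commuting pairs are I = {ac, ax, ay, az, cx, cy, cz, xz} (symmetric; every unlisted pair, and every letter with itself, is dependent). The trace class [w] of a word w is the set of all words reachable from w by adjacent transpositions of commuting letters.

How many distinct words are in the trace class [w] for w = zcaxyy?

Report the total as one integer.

drop 0:z onto floor
drop 1:c onto floor
drop 2:a onto floor
drop 3:x onto floor
drop 4:y onto {0:z, 3:x}
drop 5:y onto {4:y}
ground layer = {0:z, 1:c, 2:a, 3:x}
drop-orders for the pieces not yet dropped (sum over which currently-grounded one goes next):
  1 to go: {1} 1  {2} 1  {5} 1
  2 to go: {1,2} 2  {1,5} 2  {2,5} 2  {4,5} 1
  3 to go: {0,4,5} 1  {1,2,5} 6  {1,4,5} 3  {2,4,5} 3  {3,4,5} 1
  4 to go: {0,1,4,5} 4  {0,2,4,5} 4  {0,3,4,5} 2  {1,2,4,5} 12  {1,3,4,5} 4  {2,3,4,5} 4
  if 0:z drops first: 20 orders
  if 1:c drops first: 10 orders
  if 2:a drops first: 10 orders
  if 3:x drops first: 20 orders
heap linearizations: 60

60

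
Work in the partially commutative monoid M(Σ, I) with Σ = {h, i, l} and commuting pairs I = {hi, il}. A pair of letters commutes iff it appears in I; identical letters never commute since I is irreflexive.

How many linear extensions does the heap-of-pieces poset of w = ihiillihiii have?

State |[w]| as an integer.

#0=i has no predecessor
#1=h has no predecessor
#2=i depends on [0:i]
#3=i depends on [2:i]
#4=l depends on [1:h]
#5=l depends on [4:l]
#6=i depends on [3:i]
#7=h depends on [5:l]
#8=i depends on [6:i]
#9=i depends on [8:i]
#10=i depends on [9:i]
sources: [0:i, 1:h]
N(rest) = Σ N(rest − s) over sources s of rest; N(one piece) = 1:
  size 1 → [7]=1  [10]=1
  size 2 → [5,7]=1  [7,10]=2  [9,10]=1
  size 3 → [4,5,7]=1  [5,7,10]=3  [7,9,10]=3  [8,9,10]=1
  size 4 → [1,4,5,7]=1  [4,5,7,10]=4  [5,7,9,10]=6  [6,8,9,10]=1  [7,8,9,10]=4
  size 5 → [1,4,5,7,10]=5  [3,6,8,9,10]=1  [4,5,7,9,10]=10  [5,7,8,9,10]=10  [6,7,8,9,10]=5
  size 6 → [1,4,5,7,9,10]=15  [2,3,6,8,9,10]=1  [3,6,7,8,9,10]=6  [4,5,7,8,9,10]=20  [5,6,7,8,9,10]=15
  size 7 → [0,2,3,6,8,9,10]=1  [1,4,5,7,8,9,10]=35  [2,3,6,7,8,9,10]=7  [3,5,6,7,8,9,10]=21  [4,5,6,7,8,9,10]=35
  size 8 → [0,2,3,6,7,8,9,10]=8  [1,4,5,6,7,8,9,10]=70  [2,3,5,6,7,8,9,10]=28  [3,4,5,6,7,8,9,10]=56
  size 9 → [0,2,3,5,6,7,8,9,10]=36  [1,3,4,5,6,7,8,9,10]=126  [2,3,4,5,6,7,8,9,10]=84
  first=0(i) contributes 210
  first=1(h) contributes 120
|[w]| = 330

330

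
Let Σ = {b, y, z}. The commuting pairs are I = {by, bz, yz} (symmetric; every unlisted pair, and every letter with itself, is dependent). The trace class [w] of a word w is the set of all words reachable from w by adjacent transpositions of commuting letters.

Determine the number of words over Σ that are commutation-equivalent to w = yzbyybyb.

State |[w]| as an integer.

280

#0=y has no predecessor
#1=z has no predecessor
#2=b has no predecessor
#3=y depends on [0:y]
#4=y depends on [3:y]
#5=b depends on [2:b]
#6=y depends on [4:y]
#7=b depends on [5:b]
sources: [0:y, 1:z, 2:b]
N(rest) = Σ N(rest − s) over sources s of rest; N(one piece) = 1:
  size 1 → [1]=1  [6]=1  [7]=1
  size 2 → [1,6]=2  [1,7]=2  [4,6]=1  [5,7]=1  [6,7]=2
  size 3 → [1,4,6]=3  [1,5,7]=3  [1,6,7]=6  [2,5,7]=1  [3,4,6]=1  [4,6,7]=3  [5,6,7]=3
  size 4 → [0,3,4,6]=1  [1,2,5,7]=4  [1,3,4,6]=4  [1,4,6,7]=12  [1,5,6,7]=12  [2,5,6,7]=4  [3,4,6,7]=4  [4,5,6,7]=6
  size 5 → [0,1,3,4,6]=5  [0,3,4,6,7]=5  [1,2,5,6,7]=20  [1,3,4,6,7]=20  [1,4,5,6,7]=30  [2,4,5,6,7]=10  [3,4,5,6,7]=10
  size 6 → [0,1,3,4,6,7]=30  [0,3,4,5,6,7]=15  [1,2,4,5,6,7]=60  [1,3,4,5,6,7]=60  [2,3,4,5,6,7]=20
  first=0(y) contributes 140
  first=1(z) contributes 35
  first=2(b) contributes 105
|[w]| = 280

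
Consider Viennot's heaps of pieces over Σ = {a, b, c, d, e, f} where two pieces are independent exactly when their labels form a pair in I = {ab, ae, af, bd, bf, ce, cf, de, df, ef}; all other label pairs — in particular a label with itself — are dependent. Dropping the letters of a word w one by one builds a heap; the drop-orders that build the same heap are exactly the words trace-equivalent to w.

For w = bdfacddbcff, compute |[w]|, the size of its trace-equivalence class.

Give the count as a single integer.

0(b) covers ∅
1(d) covers ∅
2(f) covers ∅
3(a) covers 1:d
4(c) covers 0:b, 3:a
5(d) covers 4:c
6(d) covers 5:d
7(b) covers 4:c
8(c) covers 6:d, 7:b
9(f) covers 2:f
10(f) covers 9:f
floor of heap: 0:b, 1:d, 2:f
completions by unplaced set U, small U first (add the entries for U minus each lowest piece of U):
  |U|=1: {8}:1  {10}:1
  |U|=2: {6,8}:1  {7,8}:1  {8,10}:2  {9,10}:1
  |U|=3: {2,9,10}:1  {5,6,8}:1  {6,7,8}:2  {6,8,10}:3  {7,8,10}:3  {8,9,10}:3
  |U|=4: {2,8,9,10}:4  {5,6,7,8}:3  {5,6,8,10}:4  {6,7,8,10}:8  {6,8,9,10}:6  {7,8,9,10}:6
  |U|=5: {2,6,8,9,10}:10  {2,7,8,9,10}:10  {4,5,6,7,8}:3  {5,6,7,8,10}:15  {5,6,8,9,10}:10  {6,7,8,9,10}:20
  |U|=6: {0,4,5,6,7,8}:3  {2,5,6,8,9,10}:20  {2,6,7,8,9,10}:40  {3,4,5,6,7,8}:3  {4,5,6,7,8,10}:18  {5,6,7,8,9,10}:45
  |U|=7: {0,3,4,5,6,7,8}:6  {0,4,5,6,7,8,10}:21  {1,3,4,5,6,7,8}:3  {2,5,6,7,8,9,10}:105  {3,4,5,6,7,8,10}:21  {4,5,6,7,8,9,10}:63
  |U|=8: {0,1,3,4,5,6,7,8}:9  {0,3,4,5,6,7,8,10}:48  {0,4,5,6,7,8,9,10}:84  {1,3,4,5,6,7,8,10}:24  {2,4,5,6,7,8,9,10}:168  {3,4,5,6,7,8,9,10}:84
  |U|=9: {0,1,3,4,5,6,7,8,10}:81  {0,2,4,5,6,7,8,9,10}:252  {0,3,4,5,6,7,8,9,10}:216  {1,3,4,5,6,7,8,9,10}:108  {2,3,4,5,6,7,8,9,10}:252
  start at 0(b): 360
  start at 1(d): 720
  start at 2(f): 405
sum over floor = 1485

1485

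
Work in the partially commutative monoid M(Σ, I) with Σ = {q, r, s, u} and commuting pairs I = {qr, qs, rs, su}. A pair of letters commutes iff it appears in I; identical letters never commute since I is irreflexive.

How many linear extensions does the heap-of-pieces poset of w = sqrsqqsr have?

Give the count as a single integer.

#0=s has no predecessor
#1=q has no predecessor
#2=r has no predecessor
#3=s depends on [0:s]
#4=q depends on [1:q]
#5=q depends on [4:q]
#6=s depends on [3:s]
#7=r depends on [2:r]
sources: [0:s, 1:q, 2:r]
N(rest) = Σ N(rest − s) over sources s of rest; N(one piece) = 1:
  size 1 → [5]=1  [6]=1  [7]=1
  size 2 → [2,7]=1  [3,6]=1  [4,5]=1  [5,6]=2  [5,7]=2  [6,7]=2
  size 3 → [0,3,6]=1  [1,4,5]=1  [2,5,7]=3  [2,6,7]=3  [3,5,6]=3  [3,6,7]=3  [4,5,6]=3  [4,5,7]=3  [5,6,7]=6
  size 4 → [0,3,5,6]=4  [0,3,6,7]=4  [1,4,5,6]=4  [1,4,5,7]=4  [2,3,6,7]=6  [2,4,5,7]=6  [2,5,6,7]=12  [3,4,5,6]=6  [3,5,6,7]=12  [4,5,6,7]=12
  size 5 → [0,2,3,6,7]=10  [0,3,4,5,6]=10  [0,3,5,6,7]=20  [1,2,4,5,7]=10  [1,3,4,5,6]=10  [1,4,5,6,7]=20  [2,3,5,6,7]=30  [2,4,5,6,7]=30  [3,4,5,6,7]=30
  size 6 → [0,1,3,4,5,6]=20  [0,2,3,5,6,7]=60  [0,3,4,5,6,7]=60  [1,2,4,5,6,7]=60  [1,3,4,5,6,7]=60  [2,3,4,5,6,7]=90
  first=0(s) contributes 210
  first=1(q) contributes 210
  first=2(r) contributes 140
|[w]| = 560

560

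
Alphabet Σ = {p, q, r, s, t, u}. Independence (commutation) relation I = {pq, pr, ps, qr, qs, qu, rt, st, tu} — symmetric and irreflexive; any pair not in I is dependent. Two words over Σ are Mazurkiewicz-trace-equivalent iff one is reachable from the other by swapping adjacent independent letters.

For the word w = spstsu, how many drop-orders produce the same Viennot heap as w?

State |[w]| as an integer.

piece 0:s — minimal
piece 1:p — minimal
piece 2:s rests on {0:s}
piece 3:t rests on {1:p}
piece 4:s rests on {2:s}
piece 5:u rests on {1:p, 4:s}
minimal pieces: {0:s, 1:p}
ways to finish when only these pieces remain (= sum over removing one remaining piece with nothing left below it):
  1 left: {3}→1  {5}→1
  2 left: {3,5}→2  {4,5}→1
  3 left: {1,3,5}→2  {2,4,5}→1  {3,4,5}→3
  4 left: {0,2,4,5}→1  {1,3,4,5}→5  {2,3,4,5}→4
  placing 0:s first → 9 extensions
  placing 1:p first → 5 extensions
total linear extensions = 14

14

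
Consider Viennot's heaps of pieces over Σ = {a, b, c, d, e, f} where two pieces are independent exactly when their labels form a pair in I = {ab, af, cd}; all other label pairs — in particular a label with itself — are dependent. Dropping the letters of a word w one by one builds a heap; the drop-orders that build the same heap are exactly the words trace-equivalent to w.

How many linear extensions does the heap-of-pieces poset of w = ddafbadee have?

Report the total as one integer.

6

drop 0:d onto floor
drop 1:d onto {0:d}
drop 2:a onto {1:d}
drop 3:f onto {1:d}
drop 4:b onto {3:f}
drop 5:a onto {2:a}
drop 6:d onto {4:b, 5:a}
drop 7:e onto {6:d}
drop 8:e onto {7:e}
ground layer = {0:d}
drop-orders for the pieces not yet dropped (sum over which currently-grounded one goes next):
  1 to go: {8} 1
  2 to go: {7,8} 1
  3 to go: {6,7,8} 1
  4 to go: {4,6,7,8} 1  {5,6,7,8} 1
  5 to go: {2,5,6,7,8} 1  {3,4,6,7,8} 1  {4,5,6,7,8} 2
  6 to go: {2,4,5,6,7,8} 3  {3,4,5,6,7,8} 3
  7 to go: {2,3,4,5,6,7,8} 6
  if 0:d drops first: 6 orders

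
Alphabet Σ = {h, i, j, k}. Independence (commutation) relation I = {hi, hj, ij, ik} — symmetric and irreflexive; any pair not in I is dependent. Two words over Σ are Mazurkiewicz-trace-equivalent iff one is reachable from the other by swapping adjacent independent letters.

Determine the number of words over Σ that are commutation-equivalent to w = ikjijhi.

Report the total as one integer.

105

drop 0:i onto floor
drop 1:k onto floor
drop 2:j onto {1:k}
drop 3:i onto {0:i}
drop 4:j onto {2:j}
drop 5:h onto {1:k}
drop 6:i onto {3:i}
ground layer = {0:i, 1:k}
drop-orders for the pieces not yet dropped (sum over which currently-grounded one goes next):
  1 to go: {4} 1  {5} 1  {6} 1
  2 to go: {2,4} 1  {3,6} 1  {4,5} 2  {4,6} 2  {5,6} 2
  3 to go: {0,3,6} 1  {2,4,5} 3  {2,4,6} 3  {3,4,6} 3  {3,5,6} 3  {4,5,6} 6
  4 to go: {0,3,4,6} 4  {0,3,5,6} 4  {1,2,4,5} 3  {2,3,4,6} 6  {2,4,5,6} 12  {3,4,5,6} 12
  5 to go: {0,2,3,4,6} 10  {0,3,4,5,6} 20  {1,2,4,5,6} 15  {2,3,4,5,6} 30
  if 0:i drops first: 45 orders
  if 1:k drops first: 60 orders
heap linearizations: 105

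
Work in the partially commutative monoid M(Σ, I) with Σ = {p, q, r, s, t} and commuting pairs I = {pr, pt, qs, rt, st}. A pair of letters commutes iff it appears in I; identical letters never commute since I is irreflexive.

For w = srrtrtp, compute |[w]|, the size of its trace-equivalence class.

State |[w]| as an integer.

84

#0=s has no predecessor
#1=r depends on [0:s]
#2=r depends on [1:r]
#3=t has no predecessor
#4=r depends on [2:r]
#5=t depends on [3:t]
#6=p depends on [0:s]
sources: [0:s, 3:t]
N(rest) = Σ N(rest − s) over sources s of rest; N(one piece) = 1:
  size 1 → [4]=1  [5]=1  [6]=1
  size 2 → [2,4]=1  [3,5]=1  [4,5]=2  [4,6]=2  [5,6]=2
  size 3 → [1,2,4]=1  [2,4,5]=3  [2,4,6]=3  [3,4,5]=3  [3,5,6]=3  [4,5,6]=6
  size 4 → [1,2,4,5]=4  [1,2,4,6]=4  [2,3,4,5]=6  [2,4,5,6]=12  [3,4,5,6]=12
  size 5 → [0,1,2,4,6]=4  [1,2,3,4,5]=10  [1,2,4,5,6]=20  [2,3,4,5,6]=30
  first=0(s) contributes 60
  first=3(t) contributes 24
|[w]| = 84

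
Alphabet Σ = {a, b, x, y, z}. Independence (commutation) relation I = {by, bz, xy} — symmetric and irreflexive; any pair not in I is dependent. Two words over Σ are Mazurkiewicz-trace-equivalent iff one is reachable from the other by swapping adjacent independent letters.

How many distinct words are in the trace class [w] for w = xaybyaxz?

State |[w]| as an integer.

0(x) covers ∅
1(a) covers 0:x
2(y) covers 1:a
3(b) covers 1:a
4(y) covers 2:y
5(a) covers 3:b, 4:y
6(x) covers 5:a
7(z) covers 6:x
floor of heap: 0:x
completions by unplaced set U, small U first (add the entries for U minus each lowest piece of U):
  |U|=1: {7}:1
  |U|=2: {6,7}:1
  |U|=3: {5,6,7}:1
  |U|=4: {3,5,6,7}:1  {4,5,6,7}:1
  |U|=5: {2,4,5,6,7}:1  {3,4,5,6,7}:2
  |U|=6: {2,3,4,5,6,7}:3
  start at 0(x): 3

3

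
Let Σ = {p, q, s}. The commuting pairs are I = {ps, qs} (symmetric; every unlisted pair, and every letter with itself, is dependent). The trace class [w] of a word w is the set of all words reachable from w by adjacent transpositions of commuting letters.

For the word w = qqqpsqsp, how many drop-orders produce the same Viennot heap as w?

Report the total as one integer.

28

drop 0:q onto floor
drop 1:q onto {0:q}
drop 2:q onto {1:q}
drop 3:p onto {2:q}
drop 4:s onto floor
drop 5:q onto {3:p}
drop 6:s onto {4:s}
drop 7:p onto {5:q}
ground layer = {0:q, 4:s}
drop-orders for the pieces not yet dropped (sum over which currently-grounded one goes next):
  1 to go: {6} 1  {7} 1
  2 to go: {4,6} 1  {5,7} 1  {6,7} 2
  3 to go: {3,5,7} 1  {4,6,7} 3  {5,6,7} 3
  4 to go: {2,3,5,7} 1  {3,5,6,7} 4  {4,5,6,7} 6
  5 to go: {1,2,3,5,7} 1  {2,3,5,6,7} 5  {3,4,5,6,7} 10
  6 to go: {0,1,2,3,5,7} 1  {1,2,3,5,6,7} 6  {2,3,4,5,6,7} 15
  if 0:q drops first: 21 orders
  if 4:s drops first: 7 orders
heap linearizations: 28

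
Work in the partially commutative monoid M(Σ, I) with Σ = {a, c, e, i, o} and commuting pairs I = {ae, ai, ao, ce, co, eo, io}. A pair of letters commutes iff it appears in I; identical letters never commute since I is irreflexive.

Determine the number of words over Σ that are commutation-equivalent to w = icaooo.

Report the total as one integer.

20

#0=i has no predecessor
#1=c depends on [0:i]
#2=a depends on [1:c]
#3=o has no predecessor
#4=o depends on [3:o]
#5=o depends on [4:o]
sources: [0:i, 3:o]
N(rest) = Σ N(rest − s) over sources s of rest; N(one piece) = 1:
  size 1 → [2]=1  [5]=1
  size 2 → [1,2]=1  [2,5]=2  [4,5]=1
  size 3 → [0,1,2]=1  [1,2,5]=3  [2,4,5]=3  [3,4,5]=1
  size 4 → [0,1,2,5]=4  [1,2,4,5]=6  [2,3,4,5]=4
  first=0(i) contributes 10
  first=3(o) contributes 10
|[w]| = 20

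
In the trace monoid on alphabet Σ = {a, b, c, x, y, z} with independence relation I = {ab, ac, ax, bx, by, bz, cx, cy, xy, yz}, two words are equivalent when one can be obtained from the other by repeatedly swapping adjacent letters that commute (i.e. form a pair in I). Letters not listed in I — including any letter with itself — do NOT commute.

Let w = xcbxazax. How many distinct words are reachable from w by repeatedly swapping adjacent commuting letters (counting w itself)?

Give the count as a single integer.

132

#0=x has no predecessor
#1=c has no predecessor
#2=b depends on [1:c]
#3=x depends on [0:x]
#4=a has no predecessor
#5=z depends on [1:c, 3:x, 4:a]
#6=a depends on [5:z]
#7=x depends on [5:z]
sources: [0:x, 1:c, 4:a]
N(rest) = Σ N(rest − s) over sources s of rest; N(one piece) = 1:
  size 1 → [2]=1  [6]=1  [7]=1
  size 2 → [2,6]=2  [2,7]=2  [6,7]=2
  size 3 → [2,6,7]=6  [5,6,7]=2
  size 4 → [2,5,6,7]=8  [3,5,6,7]=2  [4,5,6,7]=2
  size 5 → [0,3,5,6,7]=2  [1,2,5,6,7]=8  [2,3,5,6,7]=10  [2,4,5,6,7]=10  [3,4,5,6,7]=4
  size 6 → [0,2,3,5,6,7]=12  [0,3,4,5,6,7]=6  [1,2,3,5,6,7]=18  [1,2,4,5,6,7]=18  [2,3,4,5,6,7]=24
  first=0(x) contributes 60
  first=1(c) contributes 42
  first=4(a) contributes 30
|[w]| = 132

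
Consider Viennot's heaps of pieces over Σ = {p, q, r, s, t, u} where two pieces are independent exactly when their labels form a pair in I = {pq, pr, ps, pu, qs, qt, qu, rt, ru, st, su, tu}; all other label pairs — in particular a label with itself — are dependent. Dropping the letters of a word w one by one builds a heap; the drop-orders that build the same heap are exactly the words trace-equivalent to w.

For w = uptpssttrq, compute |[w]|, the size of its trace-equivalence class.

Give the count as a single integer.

drop 0:u onto floor
drop 1:p onto floor
drop 2:t onto {1:p}
drop 3:p onto {2:t}
drop 4:s onto floor
drop 5:s onto {4:s}
drop 6:t onto {3:p}
drop 7:t onto {6:t}
drop 8:r onto {5:s}
drop 9:q onto {8:r}
ground layer = {0:u, 1:p, 4:s}
drop-orders for the pieces not yet dropped (sum over which currently-grounded one goes next):
  1 to go: {0} 1  {7} 1  {9} 1
  2 to go: {0,7} 2  {0,9} 2  {6,7} 1  {7,9} 2  {8,9} 1
  3 to go: {0,6,7} 3  {0,7,9} 6  {0,8,9} 3  {3,6,7} 1  {5,8,9} 1  {6,7,9} 3  {7,8,9} 3
  4 to go: {0,3,6,7} 4  {0,5,8,9} 4  {0,6,7,9} 12  {0,7,8,9} 12  {2,3,6,7} 1  {3,6,7,9} 4  {4,5,8,9} 1  {5,7,8,9} 4  {6,7,8,9} 6
  5 to go: {0,2,3,6,7} 5  {0,3,6,7,9} 20  {0,4,5,8,9} 5  {0,5,7,8,9} 20  {0,6,7,8,9} 30  {1,2,3,6,7} 1  {2,3,6,7,9} 5  {3,6,7,8,9} 10  {4,5,7,8,9} 5  {5,6,7,8,9} 10
  6 to go: {0,1,2,3,6,7} 6  {0,2,3,6,7,9} 30  {0,3,6,7,8,9} 60  {0,4,5,7,8,9} 30  {0,5,6,7,8,9} 60  {1,2,3,6,7,9} 6  {2,3,6,7,8,9} 15  {3,5,6,7,8,9} 20  {4,5,6,7,8,9} 15
  7 to go: {0,1,2,3,6,7,9} 42  {0,2,3,6,7,8,9} 105  {0,3,5,6,7,8,9} 140  {0,4,5,6,7,8,9} 105  {1,2,3,6,7,8,9} 21  {2,3,5,6,7,8,9} 35  {3,4,5,6,7,8,9} 35
  8 to go: {0,1,2,3,6,7,8,9} 168  {0,2,3,5,6,7,8,9} 280  {0,3,4,5,6,7,8,9} 280  {1,2,3,5,6,7,8,9} 56  {2,3,4,5,6,7,8,9} 70
  if 0:u drops first: 126 orders
  if 1:p drops first: 630 orders
  if 4:s drops first: 504 orders
heap linearizations: 1260

1260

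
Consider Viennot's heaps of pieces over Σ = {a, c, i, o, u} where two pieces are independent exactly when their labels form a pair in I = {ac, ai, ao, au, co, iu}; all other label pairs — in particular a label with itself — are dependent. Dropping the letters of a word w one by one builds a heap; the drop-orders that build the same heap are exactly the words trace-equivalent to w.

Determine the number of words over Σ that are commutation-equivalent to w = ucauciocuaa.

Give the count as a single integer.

330

#0=u has no predecessor
#1=c depends on [0:u]
#2=a has no predecessor
#3=u depends on [1:c]
#4=c depends on [3:u]
#5=i depends on [4:c]
#6=o depends on [5:i]
#7=c depends on [5:i]
#8=u depends on [6:o, 7:c]
#9=a depends on [2:a]
#10=a depends on [9:a]
sources: [0:u, 2:a]
N(rest) = Σ N(rest − s) over sources s of rest; N(one piece) = 1:
  size 1 → [8]=1  [10]=1
  size 2 → [6,8]=1  [7,8]=1  [8,10]=2  [9,10]=1
  size 3 → [2,9,10]=1  [6,7,8]=2  [6,8,10]=3  [7,8,10]=3  [8,9,10]=3
  size 4 → [2,8,9,10]=4  [5,6,7,8]=2  [6,7,8,10]=8  [6,8,9,10]=6  [7,8,9,10]=6
  size 5 → [2,6,8,9,10]=10  [2,7,8,9,10]=10  [4,5,6,7,8]=2  [5,6,7,8,10]=10  [6,7,8,9,10]=20
  size 6 → [2,6,7,8,9,10]=40  [3,4,5,6,7,8]=2  [4,5,6,7,8,10]=12  [5,6,7,8,9,10]=30
  size 7 → [1,3,4,5,6,7,8]=2  [2,5,6,7,8,9,10]=70  [3,4,5,6,7,8,10]=14  [4,5,6,7,8,9,10]=42
  size 8 → [0,1,3,4,5,6,7,8]=2  [1,3,4,5,6,7,8,10]=16  [2,4,5,6,7,8,9,10]=112  [3,4,5,6,7,8,9,10]=56
  size 9 → [0,1,3,4,5,6,7,8,10]=18  [1,3,4,5,6,7,8,9,10]=72  [2,3,4,5,6,7,8,9,10]=168
  first=0(u) contributes 240
  first=2(a) contributes 90
|[w]| = 330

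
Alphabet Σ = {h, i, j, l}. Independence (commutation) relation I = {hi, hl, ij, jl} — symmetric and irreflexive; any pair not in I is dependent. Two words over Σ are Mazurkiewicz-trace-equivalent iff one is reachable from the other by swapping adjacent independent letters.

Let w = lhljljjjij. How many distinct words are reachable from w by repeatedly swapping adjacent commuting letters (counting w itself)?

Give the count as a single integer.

210

drop 0:l onto floor
drop 1:h onto floor
drop 2:l onto {0:l}
drop 3:j onto {1:h}
drop 4:l onto {2:l}
drop 5:j onto {3:j}
drop 6:j onto {5:j}
drop 7:j onto {6:j}
drop 8:i onto {4:l}
drop 9:j onto {7:j}
ground layer = {0:l, 1:h}
drop-orders for the pieces not yet dropped (sum over which currently-grounded one goes next):
  1 to go: {8} 1  {9} 1
  2 to go: {4,8} 1  {7,9} 1  {8,9} 2
  3 to go: {2,4,8} 1  {4,8,9} 3  {6,7,9} 1  {7,8,9} 3
  4 to go: {0,2,4,8} 1  {2,4,8,9} 4  {4,7,8,9} 6  {5,6,7,9} 1  {6,7,8,9} 4
  5 to go: {0,2,4,8,9} 5  {2,4,7,8,9} 10  {3,5,6,7,9} 1  {4,6,7,8,9} 10  {5,6,7,8,9} 5
  6 to go: {0,2,4,7,8,9} 15  {1,3,5,6,7,9} 1  {2,4,6,7,8,9} 20  {3,5,6,7,8,9} 6  {4,5,6,7,8,9} 15
  7 to go: {0,2,4,6,7,8,9} 35  {1,3,5,6,7,8,9} 7  {2,4,5,6,7,8,9} 35  {3,4,5,6,7,8,9} 21
  8 to go: {0,2,4,5,6,7,8,9} 70  {1,3,4,5,6,7,8,9} 28  {2,3,4,5,6,7,8,9} 56
  if 0:l drops first: 84 orders
  if 1:h drops first: 126 orders
heap linearizations: 210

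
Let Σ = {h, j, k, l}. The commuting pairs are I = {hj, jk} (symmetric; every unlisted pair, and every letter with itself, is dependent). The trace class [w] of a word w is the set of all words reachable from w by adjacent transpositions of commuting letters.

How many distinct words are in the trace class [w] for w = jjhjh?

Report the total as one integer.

10

0(j) covers ∅
1(j) covers 0:j
2(h) covers ∅
3(j) covers 1:j
4(h) covers 2:h
floor of heap: 0:j, 2:h
completions by unplaced set U, small U first (add the entries for U minus each lowest piece of U):
  |U|=1: {3}:1  {4}:1
  |U|=2: {1,3}:1  {2,4}:1  {3,4}:2
  |U|=3: {0,1,3}:1  {1,3,4}:3  {2,3,4}:3
  start at 0(j): 6
  start at 2(h): 4
sum over floor = 10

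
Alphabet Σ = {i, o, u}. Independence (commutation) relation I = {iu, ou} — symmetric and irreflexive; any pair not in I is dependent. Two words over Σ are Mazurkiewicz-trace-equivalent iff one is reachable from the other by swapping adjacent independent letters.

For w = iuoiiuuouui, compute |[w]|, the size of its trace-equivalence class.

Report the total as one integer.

#0=i has no predecessor
#1=u has no predecessor
#2=o depends on [0:i]
#3=i depends on [2:o]
#4=i depends on [3:i]
#5=u depends on [1:u]
#6=u depends on [5:u]
#7=o depends on [4:i]
#8=u depends on [6:u]
#9=u depends on [8:u]
#10=i depends on [7:o]
sources: [0:i, 1:u]
N(rest) = Σ N(rest − s) over sources s of rest; N(one piece) = 1:
  size 1 → [9]=1  [10]=1
  size 2 → [7,10]=1  [8,9]=1  [9,10]=2
  size 3 → [4,7,10]=1  [6,8,9]=1  [7,9,10]=3  [8,9,10]=3
  size 4 → [3,4,7,10]=1  [4,7,9,10]=4  [5,6,8,9]=1  [6,8,9,10]=4  [7,8,9,10]=6
  size 5 → [1,5,6,8,9]=1  [2,3,4,7,10]=1  [3,4,7,9,10]=5  [4,7,8,9,10]=10  [5,6,8,9,10]=5  [6,7,8,9,10]=10
  size 6 → [0,2,3,4,7,10]=1  [1,5,6,8,9,10]=6  [2,3,4,7,9,10]=6  [3,4,7,8,9,10]=15  [4,6,7,8,9,10]=20  [5,6,7,8,9,10]=15
  size 7 → [0,2,3,4,7,9,10]=7  [1,5,6,7,8,9,10]=21  [2,3,4,7,8,9,10]=21  [3,4,6,7,8,9,10]=35  [4,5,6,7,8,9,10]=35
  size 8 → [0,2,3,4,7,8,9,10]=28  [1,4,5,6,7,8,9,10]=56  [2,3,4,6,7,8,9,10]=56  [3,4,5,6,7,8,9,10]=70
  size 9 → [0,2,3,4,6,7,8,9,10]=84  [1,3,4,5,6,7,8,9,10]=126  [2,3,4,5,6,7,8,9,10]=126
  first=0(i) contributes 252
  first=1(u) contributes 210
|[w]| = 462

462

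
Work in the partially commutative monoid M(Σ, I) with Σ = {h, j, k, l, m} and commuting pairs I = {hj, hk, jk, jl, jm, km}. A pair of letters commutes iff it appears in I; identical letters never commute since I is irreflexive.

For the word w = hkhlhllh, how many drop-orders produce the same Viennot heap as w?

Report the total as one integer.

3

0(h) covers ∅
1(k) covers ∅
2(h) covers 0:h
3(l) covers 1:k, 2:h
4(h) covers 3:l
5(l) covers 4:h
6(l) covers 5:l
7(h) covers 6:l
floor of heap: 0:h, 1:k
completions by unplaced set U, small U first (add the entries for U minus each lowest piece of U):
  |U|=1: {7}:1
  |U|=2: {6,7}:1
  |U|=3: {5,6,7}:1
  |U|=4: {4,5,6,7}:1
  |U|=5: {3,4,5,6,7}:1
  |U|=6: {1,3,4,5,6,7}:1  {2,3,4,5,6,7}:1
  start at 0(h): 2
  start at 1(k): 1
sum over floor = 3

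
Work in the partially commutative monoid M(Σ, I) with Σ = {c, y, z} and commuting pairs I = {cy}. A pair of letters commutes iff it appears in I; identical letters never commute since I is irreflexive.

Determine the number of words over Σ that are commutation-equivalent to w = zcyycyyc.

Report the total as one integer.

35

0(z) covers ∅
1(c) covers 0:z
2(y) covers 0:z
3(y) covers 2:y
4(c) covers 1:c
5(y) covers 3:y
6(y) covers 5:y
7(c) covers 4:c
floor of heap: 0:z
completions by unplaced set U, small U first (add the entries for U minus each lowest piece of U):
  |U|=1: {6}:1  {7}:1
  |U|=2: {4,7}:1  {5,6}:1  {6,7}:2
  |U|=3: {1,4,7}:1  {3,5,6}:1  {4,6,7}:3  {5,6,7}:3
  |U|=4: {1,4,6,7}:4  {2,3,5,6}:1  {3,5,6,7}:4  {4,5,6,7}:6
  |U|=5: {1,4,5,6,7}:10  {2,3,5,6,7}:5  {3,4,5,6,7}:10
  |U|=6: {1,3,4,5,6,7}:20  {2,3,4,5,6,7}:15
  start at 0(z): 35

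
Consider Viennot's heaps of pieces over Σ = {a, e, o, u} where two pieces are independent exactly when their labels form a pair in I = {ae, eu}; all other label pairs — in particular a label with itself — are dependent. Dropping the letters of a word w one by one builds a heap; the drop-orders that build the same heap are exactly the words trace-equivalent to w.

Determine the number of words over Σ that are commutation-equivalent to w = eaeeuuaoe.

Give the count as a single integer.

35

0(e) covers ∅
1(a) covers ∅
2(e) covers 0:e
3(e) covers 2:e
4(u) covers 1:a
5(u) covers 4:u
6(a) covers 5:u
7(o) covers 3:e, 6:a
8(e) covers 7:o
floor of heap: 0:e, 1:a
completions by unplaced set U, small U first (add the entries for U minus each lowest piece of U):
  |U|=1: {8}:1
  |U|=2: {7,8}:1
  |U|=3: {3,7,8}:1  {6,7,8}:1
  |U|=4: {2,3,7,8}:1  {3,6,7,8}:2  {5,6,7,8}:1
  |U|=5: {0,2,3,7,8}:1  {2,3,6,7,8}:3  {3,5,6,7,8}:3  {4,5,6,7,8}:1
  |U|=6: {0,2,3,6,7,8}:4  {1,4,5,6,7,8}:1  {2,3,5,6,7,8}:6  {3,4,5,6,7,8}:4
  |U|=7: {0,2,3,5,6,7,8}:10  {1,3,4,5,6,7,8}:5  {2,3,4,5,6,7,8}:10
  start at 0(e): 15
  start at 1(a): 20
sum over floor = 35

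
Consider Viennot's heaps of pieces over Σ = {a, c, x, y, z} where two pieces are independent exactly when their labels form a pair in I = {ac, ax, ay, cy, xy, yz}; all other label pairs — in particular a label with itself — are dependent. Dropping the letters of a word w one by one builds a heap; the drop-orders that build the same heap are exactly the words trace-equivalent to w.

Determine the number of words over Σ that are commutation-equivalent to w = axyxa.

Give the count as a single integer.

#0=a has no predecessor
#1=x has no predecessor
#2=y has no predecessor
#3=x depends on [1:x]
#4=a depends on [0:a]
sources: [0:a, 1:x, 2:y]
N(rest) = Σ N(rest − s) over sources s of rest; N(one piece) = 1:
  size 1 → [2]=1  [3]=1  [4]=1
  size 2 → [0,4]=1  [1,3]=1  [2,3]=2  [2,4]=2  [3,4]=2
  size 3 → [0,2,4]=3  [0,3,4]=3  [1,2,3]=3  [1,3,4]=3  [2,3,4]=6
  first=0(a) contributes 12
  first=1(x) contributes 12
  first=2(y) contributes 6
|[w]| = 30

30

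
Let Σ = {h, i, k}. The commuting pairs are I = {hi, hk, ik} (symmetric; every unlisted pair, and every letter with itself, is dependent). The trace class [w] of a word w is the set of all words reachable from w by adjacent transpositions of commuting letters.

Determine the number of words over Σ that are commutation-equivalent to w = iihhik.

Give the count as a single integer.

piece 0:i — minimal
piece 1:i rests on {0:i}
piece 2:h — minimal
piece 3:h rests on {2:h}
piece 4:i rests on {1:i}
piece 5:k — minimal
minimal pieces: {0:i, 2:h, 5:k}
ways to finish when only these pieces remain (= sum over removing one remaining piece with nothing left below it):
  1 left: {3}→1  {4}→1  {5}→1
  2 left: {1,4}→1  {2,3}→1  {3,4}→2  {3,5}→2  {4,5}→2
  3 left: {0,1,4}→1  {1,3,4}→3  {1,4,5}→3  {2,3,4}→3  {2,3,5}→3  {3,4,5}→6
  4 left: {0,1,3,4}→4  {0,1,4,5}→4  {1,2,3,4}→6  {1,3,4,5}→12  {2,3,4,5}→12
  placing 0:i first → 30 extensions
  placing 2:h first → 20 extensions
  placing 5:k first → 10 extensions
total linear extensions = 60

60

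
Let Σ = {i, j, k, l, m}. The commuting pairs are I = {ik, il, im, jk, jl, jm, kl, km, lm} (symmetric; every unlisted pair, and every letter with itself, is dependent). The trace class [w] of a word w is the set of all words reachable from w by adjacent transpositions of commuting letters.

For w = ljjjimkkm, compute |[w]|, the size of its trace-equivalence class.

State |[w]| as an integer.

piece 0:l — minimal
piece 1:j — minimal
piece 2:j rests on {1:j}
piece 3:j rests on {2:j}
piece 4:i rests on {3:j}
piece 5:m — minimal
piece 6:k — minimal
piece 7:k rests on {6:k}
piece 8:m rests on {5:m}
minimal pieces: {0:l, 1:j, 5:m, 6:k}
ways to finish when only these pieces remain (= sum over removing one remaining piece with nothing left below it):
  1 left: {0}→1  {4}→1  {7}→1  {8}→1
  2 left: {0,4}→2  {0,7}→2  {0,8}→2  {3,4}→1  {4,7}→2  {4,8}→2  {5,8}→1  {6,7}→1  {7,8}→2
  3 left: {0,3,4}→3  {0,4,7}→6  {0,4,8}→6  {0,5,8}→3  {0,6,7}→3  {0,7,8}→6  {2,3,4}→1  {3,4,7}→3  {3,4,8}→3  {4,5,8}→3  {4,6,7}→3  {4,7,8}→6  {5,7,8}→3  {6,7,8}→3
  4 left: {0,2,3,4}→4  {0,3,4,7}→12  {0,3,4,8}→12  {0,4,5,8}→12  {0,4,6,7}→12  {0,4,7,8}→24  {0,5,7,8}→12  {0,6,7,8}→12  {1,2,3,4}→1  {2,3,4,7}→4  {2,3,4,8}→4  {3,4,5,8}→6  {3,4,6,7}→6  {3,4,7,8}→12  {4,5,7,8}→12  {4,6,7,8}→12  {5,6,7,8}→6
  5 left: {0,1,2,3,4}→5  {0,2,3,4,7}→20  {0,2,3,4,8}→20  {0,3,4,5,8}→30  {0,3,4,6,7}→30  {0,3,4,7,8}→60  {0,4,5,7,8}→60  {0,4,6,7,8}→60  {0,5,6,7,8}→30  {1,2,3,4,7}→5  {1,2,3,4,8}→5  {2,3,4,5,8}→10  {2,3,4,6,7}→10  {2,3,4,7,8}→20  {3,4,5,7,8}→30  {3,4,6,7,8}→30  {4,5,6,7,8}→30
  6 left: {0,1,2,3,4,7}→30  {0,1,2,3,4,8}→30  {0,2,3,4,5,8}→60  {0,2,3,4,6,7}→60  {0,2,3,4,7,8}→120  {0,3,4,5,7,8}→180  {0,3,4,6,7,8}→180  {0,4,5,6,7,8}→180  {1,2,3,4,5,8}→15  {1,2,3,4,6,7}→15  {1,2,3,4,7,8}→30  {2,3,4,5,7,8}→60  {2,3,4,6,7,8}→60  {3,4,5,6,7,8}→90
  7 left: {0,1,2,3,4,5,8}→105  {0,1,2,3,4,6,7}→105  {0,1,2,3,4,7,8}→210  {0,2,3,4,5,7,8}→420  {0,2,3,4,6,7,8}→420  {0,3,4,5,6,7,8}→630  {1,2,3,4,5,7,8}→105  {1,2,3,4,6,7,8}→105  {2,3,4,5,6,7,8}→210
  placing 0:l first → 420 extensions
  placing 1:j first → 1680 extensions
  placing 5:m first → 840 extensions
  placing 6:k first → 840 extensions
total linear extensions = 3780

3780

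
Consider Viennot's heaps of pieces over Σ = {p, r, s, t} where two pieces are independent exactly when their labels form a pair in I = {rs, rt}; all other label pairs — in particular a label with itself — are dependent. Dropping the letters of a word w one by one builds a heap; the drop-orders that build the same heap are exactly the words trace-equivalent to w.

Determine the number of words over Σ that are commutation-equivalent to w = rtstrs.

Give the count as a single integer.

15

drop 0:r onto floor
drop 1:t onto floor
drop 2:s onto {1:t}
drop 3:t onto {2:s}
drop 4:r onto {0:r}
drop 5:s onto {3:t}
ground layer = {0:r, 1:t}
drop-orders for the pieces not yet dropped (sum over which currently-grounded one goes next):
  1 to go: {4} 1  {5} 1
  2 to go: {0,4} 1  {3,5} 1  {4,5} 2
  3 to go: {0,4,5} 3  {2,3,5} 1  {3,4,5} 3
  4 to go: {0,3,4,5} 6  {1,2,3,5} 1  {2,3,4,5} 4
  if 0:r drops first: 5 orders
  if 1:t drops first: 10 orders
heap linearizations: 15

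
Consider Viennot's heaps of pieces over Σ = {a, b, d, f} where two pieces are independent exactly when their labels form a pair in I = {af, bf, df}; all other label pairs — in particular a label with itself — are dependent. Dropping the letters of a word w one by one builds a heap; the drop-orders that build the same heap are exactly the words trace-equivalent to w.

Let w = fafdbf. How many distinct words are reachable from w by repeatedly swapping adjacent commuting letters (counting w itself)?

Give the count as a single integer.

0(f) covers ∅
1(a) covers ∅
2(f) covers 0:f
3(d) covers 1:a
4(b) covers 3:d
5(f) covers 2:f
floor of heap: 0:f, 1:a
completions by unplaced set U, small U first (add the entries for U minus each lowest piece of U):
  |U|=1: {4}:1  {5}:1
  |U|=2: {2,5}:1  {3,4}:1  {4,5}:2
  |U|=3: {0,2,5}:1  {1,3,4}:1  {2,4,5}:3  {3,4,5}:3
  |U|=4: {0,2,4,5}:4  {1,3,4,5}:4  {2,3,4,5}:6
  start at 0(f): 10
  start at 1(a): 10
sum over floor = 20

20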